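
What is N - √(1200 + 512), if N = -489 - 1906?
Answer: -2395 - 4*√107 ≈ -2436.4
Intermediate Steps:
N = -2395
N - √(1200 + 512) = -2395 - √(1200 + 512) = -2395 - √1712 = -2395 - 4*√107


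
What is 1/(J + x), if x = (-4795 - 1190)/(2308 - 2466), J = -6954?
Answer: -158/1092747 ≈ -0.00014459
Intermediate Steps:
x = 5985/158 (x = -5985/(-158) = -5985*(-1/158) = 5985/158 ≈ 37.880)
1/(J + x) = 1/(-6954 + 5985/158) = 1/(-1092747/158) = -158/1092747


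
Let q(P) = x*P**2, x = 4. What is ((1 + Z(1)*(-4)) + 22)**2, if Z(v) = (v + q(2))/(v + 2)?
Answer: 1/9 ≈ 0.11111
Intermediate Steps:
q(P) = 4*P**2
Z(v) = (16 + v)/(2 + v) (Z(v) = (v + 4*2**2)/(v + 2) = (v + 4*4)/(2 + v) = (v + 16)/(2 + v) = (16 + v)/(2 + v))
((1 + Z(1)*(-4)) + 22)**2 = ((1 + ((16 + 1)/(2 + 1))*(-4)) + 22)**2 = ((1 + (17/3)*(-4)) + 22)**2 = ((1 - 68/3) + 22)**2 = (-65/3 + 22)**2 = (1/3)**2 = 1/9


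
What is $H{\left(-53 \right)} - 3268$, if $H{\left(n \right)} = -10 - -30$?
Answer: $-3248$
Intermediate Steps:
$H{\left(n \right)} = 20$ ($H{\left(n \right)} = -10 + 30 = 20$)
$H{\left(-53 \right)} - 3268 = 20 - 3268 = -3248$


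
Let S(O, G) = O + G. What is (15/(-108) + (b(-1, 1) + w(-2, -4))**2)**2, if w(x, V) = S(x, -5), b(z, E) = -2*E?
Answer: 8473921/1296 ≈ 6538.5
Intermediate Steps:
S(O, G) = G + O
w(x, V) = -5 + x
(15/(-108) + (b(-1, 1) + w(-2, -4))**2)**2 = (15/(-108) + (-2*1 + (-5 - 2))**2)**2 = (15*(-1/108) + (-2 - 7)**2)**2 = (-5/36 + (-9)**2)**2 = (-5/36 + 81)**2 = (2911/36)**2 = 8473921/1296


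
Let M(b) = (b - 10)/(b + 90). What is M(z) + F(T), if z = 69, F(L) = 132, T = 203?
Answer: 21047/159 ≈ 132.37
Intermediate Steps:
M(b) = (-10 + b)/(90 + b)
M(z) + F(T) = (-10 + 69)/(90 + 69) + 132 = 59/159 + 132 = 21047/159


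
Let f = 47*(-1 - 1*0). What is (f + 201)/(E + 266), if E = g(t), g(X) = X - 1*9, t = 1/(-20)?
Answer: 3080/5139 ≈ 0.59934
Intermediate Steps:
t = -1/20 ≈ -0.050000
g(X) = -9 + X (g(X) = X - 9 = -9 + X)
E = -181/20 (E = -9 - 1/20 = -181/20 ≈ -9.0500)
f = -47 (f = 47*(-1 + 0) = 47*(-1) = -47)
(f + 201)/(E + 266) = (-47 + 201)/(-181/20 + 266) = 154/(5139/20) = 154*(20/5139) = 3080/5139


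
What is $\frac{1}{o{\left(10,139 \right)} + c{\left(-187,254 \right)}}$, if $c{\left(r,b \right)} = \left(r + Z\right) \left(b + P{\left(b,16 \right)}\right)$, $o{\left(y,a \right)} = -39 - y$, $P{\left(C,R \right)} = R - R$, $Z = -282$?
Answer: $- \frac{1}{119175} \approx -8.391 \cdot 10^{-6}$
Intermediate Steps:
$P{\left(C,R \right)} = 0$
$c{\left(r,b \right)} = b \left(-282 + r\right)$ ($c{\left(r,b \right)} = \left(r - 282\right) \left(b + 0\right) = \left(-282 + r\right) b = b \left(-282 + r\right)$)
$\frac{1}{o{\left(10,139 \right)} + c{\left(-187,254 \right)}} = \frac{1}{\left(-39 - 10\right) + 254 \left(-282 - 187\right)} = \frac{1}{\left(-39 - 10\right) + 254 \left(-469\right)} = \frac{1}{-49 - 119126} = \frac{1}{-119175} = - \frac{1}{119175}$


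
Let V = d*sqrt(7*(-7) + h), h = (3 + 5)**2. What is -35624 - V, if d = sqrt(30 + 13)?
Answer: -35624 - sqrt(645) ≈ -35649.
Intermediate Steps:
h = 64 (h = 8**2 = 64)
d = sqrt(43) ≈ 6.5574
V = sqrt(645) (V = sqrt(43)*sqrt(7*(-7) + 64) = sqrt(43)*sqrt(-49 + 64) = sqrt(43)*sqrt(15) = sqrt(645) ≈ 25.397)
-35624 - V = -35624 - sqrt(645)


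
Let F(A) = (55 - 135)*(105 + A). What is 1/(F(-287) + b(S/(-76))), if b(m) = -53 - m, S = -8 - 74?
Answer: 38/551225 ≈ 6.8937e-5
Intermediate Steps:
S = -82
F(A) = -8400 - 80*A (F(A) = -80*(105 + A) = -8400 - 80*A)
1/(F(-287) + b(S/(-76))) = 1/((-8400 - 80*(-287)) + (-53 - (-82)/(-76))) = 1/((-8400 + 22960) + (-53 - (-82)*(-1)/76)) = 1/(14560 + (-53 - 1*41/38)) = 1/(14560 + (-53 - 41/38)) = 1/(14560 - 2055/38) = 1/(551225/38) = 38/551225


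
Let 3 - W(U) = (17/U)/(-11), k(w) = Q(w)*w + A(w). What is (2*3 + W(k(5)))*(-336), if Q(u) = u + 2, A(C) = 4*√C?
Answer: -7657440/2519 + 22848*√5/12595 ≈ -3035.8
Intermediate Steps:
Q(u) = 2 + u
k(w) = 4*√w + w*(2 + w) (k(w) = (2 + w)*w + 4*√w = w*(2 + w) + 4*√w = 4*√w + w*(2 + w))
W(U) = 3 + 17/(11*U) (W(U) = 3 - 17/U/(-11) = 3 - 17/U*(-1)/11 = 3 - (-17)/(11*U) = 3 + 17/(11*U))
(2*3 + W(k(5)))*(-336) = (2*3 + (3 + 17/(11*(4*√5 + 5*(2 + 5)))))*(-336) = (6 + (3 + 17/(11*(4*√5 + 5*7))))*(-336) = (6 + (3 + 17/(11*(4*√5 + 35))))*(-336) = (6 + (3 + 17/(11*(35 + 4*√5))))*(-336) = (9 + 17/(11*(35 + 4*√5)))*(-336) = -3024 - 5712/(11*(35 + 4*√5))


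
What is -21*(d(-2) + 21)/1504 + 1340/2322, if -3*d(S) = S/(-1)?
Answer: 511933/1746144 ≈ 0.29318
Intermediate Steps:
d(S) = S/3 (d(S) = -S/(3*(-1)) = -S*(-1)/3 = -(-1)*S/3 = S/3)
-21*(d(-2) + 21)/1504 + 1340/2322 = -21*((1/3)*(-2) + 21)/1504 + 1340/2322 = -21*(-2/3 + 21)*(1/1504) + 1340*(1/2322) = -21*61/3*(1/1504) + 670/1161 = -427*1/1504 + 670/1161 = -427/1504 + 670/1161 = 511933/1746144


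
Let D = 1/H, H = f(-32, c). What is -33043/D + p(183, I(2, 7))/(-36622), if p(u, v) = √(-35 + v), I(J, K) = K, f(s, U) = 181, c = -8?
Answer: -5980783 - I*√7/18311 ≈ -5.9808e+6 - 0.00014449*I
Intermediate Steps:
H = 181
D = 1/181 ≈ 0.0055249
-33043/D + p(183, I(2, 7))/(-36622) = -33043/1/181 + √(-35 + 7)/(-36622) = -33043*181 + √(-28)*(-1/36622) = -5980783 + (2*I*√7)*(-1/36622) = -5980783 - I*√7/18311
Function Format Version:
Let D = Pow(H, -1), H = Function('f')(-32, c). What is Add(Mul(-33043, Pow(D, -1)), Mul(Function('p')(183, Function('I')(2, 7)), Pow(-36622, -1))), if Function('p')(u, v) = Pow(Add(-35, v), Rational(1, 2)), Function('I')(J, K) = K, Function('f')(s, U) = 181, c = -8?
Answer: Add(-5980783, Mul(Rational(-1, 18311), I, Pow(7, Rational(1, 2)))) ≈ Add(-5.9808e+6, Mul(-0.00014449, I))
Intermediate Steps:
H = 181
D = Rational(1, 181) (D = Pow(181, -1) = Rational(1, 181) ≈ 0.0055249)
Add(Mul(-33043, Pow(D, -1)), Mul(Function('p')(183, Function('I')(2, 7)), Pow(-36622, -1))) = Add(Mul(-33043, Pow(Rational(1, 181), -1)), Mul(Pow(Add(-35, 7), Rational(1, 2)), Pow(-36622, -1))) = Add(Mul(-33043, 181), Mul(Pow(-28, Rational(1, 2)), Rational(-1, 36622))) = Add(-5980783, Mul(Mul(2, I, Pow(7, Rational(1, 2))), Rational(-1, 36622))) = Add(-5980783, Mul(Rational(-1, 18311), I, Pow(7, Rational(1, 2))))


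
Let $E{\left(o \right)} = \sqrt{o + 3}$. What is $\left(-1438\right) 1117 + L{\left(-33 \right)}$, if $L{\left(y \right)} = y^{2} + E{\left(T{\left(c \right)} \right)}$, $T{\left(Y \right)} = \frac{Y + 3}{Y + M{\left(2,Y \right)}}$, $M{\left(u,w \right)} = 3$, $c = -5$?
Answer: $-1605155$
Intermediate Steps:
$T{\left(Y \right)} = 1$ ($T{\left(Y \right)} = \frac{Y + 3}{Y + 3} = \frac{3 + Y}{3 + Y} = 1$)
$E{\left(o \right)} = \sqrt{3 + o}$
$L{\left(y \right)} = 2 + y^{2}$ ($L{\left(y \right)} = y^{2} + \sqrt{3 + 1} = y^{2} + \sqrt{4} = y^{2} + 2 = 2 + y^{2}$)
$\left(-1438\right) 1117 + L{\left(-33 \right)} = \left(-1438\right) 1117 + \left(2 + \left(-33\right)^{2}\right) = -1606246 + \left(2 + 1089\right) = -1606246 + 1091 = -1605155$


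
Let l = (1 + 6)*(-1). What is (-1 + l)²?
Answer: 64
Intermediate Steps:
l = -7 (l = 7*(-1) = -7)
(-1 + l)² = (-1 - 7)² = (-8)² = 64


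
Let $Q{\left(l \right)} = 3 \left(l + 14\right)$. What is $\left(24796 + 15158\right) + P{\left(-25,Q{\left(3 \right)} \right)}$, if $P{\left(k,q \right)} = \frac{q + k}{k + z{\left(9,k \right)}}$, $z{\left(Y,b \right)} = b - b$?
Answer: $\frac{998824}{25} \approx 39953.0$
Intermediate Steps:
$Q{\left(l \right)} = 42 + 3 l$ ($Q{\left(l \right)} = 3 \left(14 + l\right) = 42 + 3 l$)
$z{\left(Y,b \right)} = 0$
$P{\left(k,q \right)} = \frac{k + q}{k}$ ($P{\left(k,q \right)} = \frac{q + k}{k + 0} = \frac{k + q}{k}$)
$\left(24796 + 15158\right) + P{\left(-25,Q{\left(3 \right)} \right)} = \left(24796 + 15158\right) + \frac{-25 + \left(42 + 3 \cdot 3\right)}{-25} = 39954 - \frac{-25 + \left(42 + 9\right)}{25} = 39954 - \frac{-25 + 51}{25} = 39954 - \frac{26}{25} = \frac{998824}{25}$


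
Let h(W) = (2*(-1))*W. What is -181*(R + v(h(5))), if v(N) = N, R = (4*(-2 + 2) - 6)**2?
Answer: -4706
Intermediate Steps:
h(W) = -2*W
R = 36 (R = (4*0 - 6)**2 = (0 - 6)**2 = (-6)**2 = 36)
-181*(R + v(h(5))) = -181*(36 - 2*5) = -181*(36 - 10) = -181*26 = -4706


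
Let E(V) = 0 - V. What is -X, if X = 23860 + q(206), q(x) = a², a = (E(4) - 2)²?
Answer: -25156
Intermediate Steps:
E(V) = -V
a = 36 (a = (-1*4 - 2)² = (-4 - 2)² = (-6)² = 36)
q(x) = 1296 (q(x) = 36² = 1296)
X = 25156 (X = 23860 + 1296 = 25156)
-X = -1*25156 = -25156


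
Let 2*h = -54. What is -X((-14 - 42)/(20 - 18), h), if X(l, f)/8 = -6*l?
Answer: -1344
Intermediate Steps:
h = -27 (h = (½)*(-54) = -27)
X(l, f) = -48*l (X(l, f) = 8*(-6*l) = -48*l)
-X((-14 - 42)/(20 - 18), h) = -(-48)*(-14 - 42)/(20 - 18) = -(-48)*(-56/2) = -(-48)*(-56*½) = -(-48)*(-28) = -1*1344 = -1344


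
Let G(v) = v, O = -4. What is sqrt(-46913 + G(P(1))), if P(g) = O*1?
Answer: 3*I*sqrt(5213) ≈ 216.6*I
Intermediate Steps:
P(g) = -4 (P(g) = -4*1 = -4)
sqrt(-46913 + G(P(1))) = sqrt(-46913 - 4) = sqrt(-46917) = 3*I*sqrt(5213)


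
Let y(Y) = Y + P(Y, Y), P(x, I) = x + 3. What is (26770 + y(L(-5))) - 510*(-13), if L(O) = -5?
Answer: 33393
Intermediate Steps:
P(x, I) = 3 + x
y(Y) = 3 + 2*Y (y(Y) = Y + (3 + Y) = 3 + 2*Y)
(26770 + y(L(-5))) - 510*(-13) = (26770 + (3 + 2*(-5))) - 510*(-13) = (26770 + (3 - 10)) + 6630 = (26770 - 7) + 6630 = 26763 + 6630 = 33393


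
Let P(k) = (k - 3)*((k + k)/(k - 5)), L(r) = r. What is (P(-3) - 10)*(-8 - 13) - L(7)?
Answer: 595/2 ≈ 297.50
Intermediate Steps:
P(k) = 2*k*(-3 + k)/(-5 + k) (P(k) = (-3 + k)*((2*k)/(-5 + k)) = (-3 + k)*(2*k/(-5 + k)) = 2*k*(-3 + k)/(-5 + k))
(P(-3) - 10)*(-8 - 13) - L(7) = (2*(-3)*(-3 - 3)/(-5 - 3) - 10)*(-8 - 13) - 1*7 = (2*(-3)*(-6)/(-8) - 10)*(-21) - 7 = (2*(-3)*(-1/8)*(-6) - 10)*(-21) - 7 = (-9/2 - 10)*(-21) - 7 = -29/2*(-21) - 7 = 609/2 - 7 = 595/2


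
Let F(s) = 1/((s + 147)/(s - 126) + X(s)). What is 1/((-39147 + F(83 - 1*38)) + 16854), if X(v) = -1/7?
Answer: -475/10589364 ≈ -4.4856e-5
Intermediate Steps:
X(v) = -⅐ (X(v) = -1*⅐ = -⅐)
F(s) = 1/(-⅐ + (147 + s)/(-126 + s)) (F(s) = 1/((s + 147)/(s - 126) - ⅐) = 1/((147 + s)/(-126 + s) - ⅐) = 1/(-⅐ + (147 + s)/(-126 + s)))
1/((-39147 + F(83 - 1*38)) + 16854) = 1/((-39147 + 7*(-126 + (83 - 1*38))/(3*(385 + 2*(83 - 1*38)))) + 16854) = 1/((-39147 + 7*(-126 + (83 - 38))/(3*(385 + 2*(83 - 38)))) + 16854) = 1/((-39147 + 7*(-126 + 45)/(3*(385 + 2*45))) + 16854) = 1/((-39147 + (7/3)*(-81)/(385 + 90)) + 16854) = 1/((-39147 + (7/3)*(-81)/475) + 16854) = 1/((-39147 + (7/3)*(1/475)*(-81)) + 16854) = 1/((-39147 - 189/475) + 16854) = 1/(-18595014/475 + 16854) = 1/(-10589364/475) = -475/10589364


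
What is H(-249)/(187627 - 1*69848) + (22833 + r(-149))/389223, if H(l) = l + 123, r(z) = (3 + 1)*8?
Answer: 2643974737/45842295717 ≈ 0.057675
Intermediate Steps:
r(z) = 32 (r(z) = 4*8 = 32)
H(l) = 123 + l
H(-249)/(187627 - 1*69848) + (22833 + r(-149))/389223 = (123 - 249)/(187627 - 1*69848) + (22833 + 32)/389223 = -126/(187627 - 69848) + 22865*(1/389223) = -126/117779 + 22865/389223 = 2643974737/45842295717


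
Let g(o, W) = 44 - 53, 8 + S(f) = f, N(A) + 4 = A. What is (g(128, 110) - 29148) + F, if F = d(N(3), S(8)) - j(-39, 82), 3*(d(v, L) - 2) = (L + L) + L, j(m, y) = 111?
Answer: -29266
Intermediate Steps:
N(A) = -4 + A
S(f) = -8 + f
g(o, W) = -9
d(v, L) = 2 + L (d(v, L) = 2 + ((L + L) + L)/3 = 2 + (2*L + L)/3 = 2 + (3*L)/3 = 2 + L)
F = -109 (F = (2 + (-8 + 8)) - 1*111 = (2 + 0) - 111 = 2 - 111 = -109)
(g(128, 110) - 29148) + F = (-9 - 29148) - 109 = -29157 - 109 = -29266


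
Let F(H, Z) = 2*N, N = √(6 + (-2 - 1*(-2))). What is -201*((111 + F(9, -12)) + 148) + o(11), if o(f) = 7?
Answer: -52052 - 402*√6 ≈ -53037.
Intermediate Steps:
N = √6 (N = √(6 + (-2 + 2)) = √(6 + 0) = √6 ≈ 2.4495)
F(H, Z) = 2*√6
-201*((111 + F(9, -12)) + 148) + o(11) = -201*((111 + 2*√6) + 148) + 7 = -201*(259 + 2*√6) + 7 = (-52059 - 402*√6) + 7 = -52052 - 402*√6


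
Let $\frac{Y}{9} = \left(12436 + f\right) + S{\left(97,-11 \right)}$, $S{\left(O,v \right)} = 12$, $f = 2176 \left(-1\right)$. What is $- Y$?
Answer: $-92448$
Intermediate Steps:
$f = -2176$
$Y = 92448$ ($Y = 9 \left(\left(12436 - 2176\right) + 12\right) = 9 \left(10260 + 12\right) = 9 \cdot 10272 = 92448$)
$- Y = \left(-1\right) 92448 = -92448$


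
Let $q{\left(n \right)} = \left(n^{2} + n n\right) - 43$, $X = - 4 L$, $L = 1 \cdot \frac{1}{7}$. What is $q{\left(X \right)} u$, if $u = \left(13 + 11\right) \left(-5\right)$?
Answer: $\frac{249000}{49} \approx 5081.6$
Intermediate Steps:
$u = -120$ ($u = 24 \left(-5\right) = -120$)
$L = \frac{1}{7}$ ($L = 1 \cdot \frac{1}{7} = \frac{1}{7} \approx 0.14286$)
$X = - \frac{4}{7}$ ($X = \left(-4\right) \frac{1}{7} = - \frac{4}{7} \approx -0.57143$)
$q{\left(n \right)} = -43 + 2 n^{2}$ ($q{\left(n \right)} = \left(n^{2} + n^{2}\right) - 43 = 2 n^{2} - 43 = -43 + 2 n^{2}$)
$q{\left(X \right)} u = \left(-43 + 2 \left(- \frac{4}{7}\right)^{2}\right) \left(-120\right) = \left(-43 + 2 \cdot \frac{16}{49}\right) \left(-120\right) = \left(-43 + \frac{32}{49}\right) \left(-120\right) = \left(- \frac{2075}{49}\right) \left(-120\right) = \frac{249000}{49}$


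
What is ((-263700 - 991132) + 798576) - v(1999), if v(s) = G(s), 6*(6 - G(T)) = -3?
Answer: -912525/2 ≈ -4.5626e+5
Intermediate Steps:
G(T) = 13/2 (G(T) = 6 - ⅙*(-3) = 6 + ½ = 13/2)
v(s) = 13/2
((-263700 - 991132) + 798576) - v(1999) = ((-263700 - 991132) + 798576) - 1*13/2 = (-1254832 + 798576) - 13/2 = -456256 - 13/2 = -912525/2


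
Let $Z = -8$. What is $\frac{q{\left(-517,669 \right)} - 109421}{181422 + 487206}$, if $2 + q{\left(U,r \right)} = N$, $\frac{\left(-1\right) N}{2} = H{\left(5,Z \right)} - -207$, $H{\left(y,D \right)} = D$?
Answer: $- \frac{36607}{222876} \approx -0.16425$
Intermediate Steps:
$N = -398$ ($N = - 2 \left(-8 - -207\right) = - 2 \left(-8 + 207\right) = \left(-2\right) 199 = -398$)
$q{\left(U,r \right)} = -400$ ($q{\left(U,r \right)} = -2 - 398 = -400$)
$\frac{q{\left(-517,669 \right)} - 109421}{181422 + 487206} = \frac{-400 - 109421}{181422 + 487206} = \frac{-400 - 109421}{668628} = \left(-400 + \left(\left(-24237 + 35937\right) - 121121\right)\right) \frac{1}{668628} = \left(-400 + \left(11700 - 121121\right)\right) \frac{1}{668628} = \left(-400 - 109421\right) \frac{1}{668628} = \left(-109821\right) \frac{1}{668628} = - \frac{36607}{222876}$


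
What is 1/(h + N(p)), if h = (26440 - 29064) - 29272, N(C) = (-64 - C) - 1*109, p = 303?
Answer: -1/32372 ≈ -3.0891e-5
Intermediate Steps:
N(C) = -173 - C (N(C) = (-64 - C) - 109 = -173 - C)
h = -31896 (h = -2624 - 29272 = -31896)
1/(h + N(p)) = 1/(-31896 + (-173 - 1*303)) = 1/(-31896 + (-173 - 303)) = 1/(-31896 - 476) = 1/(-32372) = -1/32372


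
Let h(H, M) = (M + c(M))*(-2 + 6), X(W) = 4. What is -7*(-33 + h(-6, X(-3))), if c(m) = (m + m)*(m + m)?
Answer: -1673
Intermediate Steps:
c(m) = 4*m² (c(m) = (2*m)*(2*m) = 4*m²)
h(H, M) = 4*M + 16*M² (h(H, M) = (M + 4*M²)*(-2 + 6) = (M + 4*M²)*4 = 4*M + 16*M²)
-7*(-33 + h(-6, X(-3))) = -7*(-33 + 4*4*(1 + 4*4)) = -7*(-33 + 4*4*(1 + 16)) = -7*(-33 + 4*4*17) = -7*(-33 + 272) = -7*239 = -1673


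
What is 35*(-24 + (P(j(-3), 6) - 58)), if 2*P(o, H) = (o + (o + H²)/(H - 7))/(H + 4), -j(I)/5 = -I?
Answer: -2933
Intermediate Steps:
j(I) = 5*I (j(I) = -(-5)*I = 5*I)
P(o, H) = (o + (o + H²)/(-7 + H))/(2*(4 + H)) (P(o, H) = ((o + (o + H²)/(H - 7))/(H + 4))/2 = ((o + (o + H²)/(-7 + H))/(4 + H))/2 = (o + (o + H²)/(-7 + H))/(2*(4 + H)))
35*(-24 + (P(j(-3), 6) - 58)) = 35*(-24 + ((-1*6² + 6*(5*(-3)) - 1*6*5*(-3))/(2*(28 - 1*6² + 3*6)) - 58)) = 35*(-24 + ((-1*36 + 6*(-15) - 1*6*(-15))/(2*(28 - 1*36 + 18)) - 58)) = 35*(-24 + ((-36 - 90 + 90)/(2*(28 - 36 + 18)) - 58)) = 35*(-24 + ((½)*(-36)/10 - 58)) = 35*(-24 + ((½)*(⅒)*(-36) - 58)) = 35*(-24 + (-9/5 - 58)) = 35*(-24 - 299/5) = 35*(-419/5) = -2933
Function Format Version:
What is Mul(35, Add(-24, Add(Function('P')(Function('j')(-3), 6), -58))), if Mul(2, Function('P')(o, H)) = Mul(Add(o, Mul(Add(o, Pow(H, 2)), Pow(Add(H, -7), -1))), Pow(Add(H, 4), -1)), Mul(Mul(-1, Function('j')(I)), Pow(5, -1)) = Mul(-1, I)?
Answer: -2933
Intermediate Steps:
Function('j')(I) = Mul(5, I) (Function('j')(I) = Mul(-5, Mul(-1, I)) = Mul(5, I))
Function('P')(o, H) = Mul(Rational(1, 2), Pow(Add(4, H), -1), Add(o, Mul(Pow(Add(-7, H), -1), Add(o, Pow(H, 2))))) (Function('P')(o, H) = Mul(Rational(1, 2), Mul(Add(o, Mul(Add(o, Pow(H, 2)), Pow(Add(H, -7), -1))), Pow(Add(H, 4), -1))) = Mul(Rational(1, 2), Mul(Add(o, Mul(Add(o, Pow(H, 2)), Pow(Add(-7, H), -1))), Pow(Add(4, H), -1))) = Mul(Rational(1, 2), Mul(Add(o, Mul(Pow(Add(-7, H), -1), Add(o, Pow(H, 2)))), Pow(Add(4, H), -1))) = Mul(Rational(1, 2), Mul(Pow(Add(4, H), -1), Add(o, Mul(Pow(Add(-7, H), -1), Add(o, Pow(H, 2)))))) = Mul(Rational(1, 2), Pow(Add(4, H), -1), Add(o, Mul(Pow(Add(-7, H), -1), Add(o, Pow(H, 2))))))
Mul(35, Add(-24, Add(Function('P')(Function('j')(-3), 6), -58))) = Mul(35, Add(-24, Add(Mul(Rational(1, 2), Pow(Add(28, Mul(-1, Pow(6, 2)), Mul(3, 6)), -1), Add(Mul(-1, Pow(6, 2)), Mul(6, Mul(5, -3)), Mul(-1, 6, Mul(5, -3)))), -58))) = Mul(35, Add(-24, Add(Mul(Rational(1, 2), Pow(Add(28, Mul(-1, 36), 18), -1), Add(Mul(-1, 36), Mul(6, -15), Mul(-1, 6, -15))), -58))) = Mul(35, Add(-24, Add(Mul(Rational(1, 2), Pow(Add(28, -36, 18), -1), Add(-36, -90, 90)), -58))) = Mul(35, Add(-24, Add(Mul(Rational(1, 2), Pow(10, -1), -36), -58))) = Mul(35, Add(-24, Add(Mul(Rational(1, 2), Rational(1, 10), -36), -58))) = Mul(35, Add(-24, Add(Rational(-9, 5), -58))) = Mul(35, Add(-24, Rational(-299, 5))) = Mul(35, Rational(-419, 5)) = -2933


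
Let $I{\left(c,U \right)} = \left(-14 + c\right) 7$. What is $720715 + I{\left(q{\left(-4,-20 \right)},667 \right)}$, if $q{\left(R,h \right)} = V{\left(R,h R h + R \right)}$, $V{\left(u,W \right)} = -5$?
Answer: $720582$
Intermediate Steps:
$q{\left(R,h \right)} = -5$
$I{\left(c,U \right)} = -98 + 7 c$
$720715 + I{\left(q{\left(-4,-20 \right)},667 \right)} = 720715 + \left(-98 + 7 \left(-5\right)\right) = 720715 - 133 = 720582$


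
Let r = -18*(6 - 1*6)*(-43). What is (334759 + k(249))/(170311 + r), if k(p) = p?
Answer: 335008/170311 ≈ 1.9670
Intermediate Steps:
r = 0 (r = -18*(6 - 6)*(-43) = -18*0*(-43) = 0*(-43) = 0)
(334759 + k(249))/(170311 + r) = (334759 + 249)/(170311 + 0) = 335008/170311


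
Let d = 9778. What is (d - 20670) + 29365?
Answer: 18473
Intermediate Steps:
(d - 20670) + 29365 = (9778 - 20670) + 29365 = -10892 + 29365 = 18473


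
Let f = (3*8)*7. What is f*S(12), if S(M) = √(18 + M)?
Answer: 168*√30 ≈ 920.17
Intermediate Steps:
f = 168 (f = 24*7 = 168)
f*S(12) = 168*√(18 + 12) = 168*√30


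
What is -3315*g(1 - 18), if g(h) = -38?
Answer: 125970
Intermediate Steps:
-3315*g(1 - 18) = -3315*(-38) = 125970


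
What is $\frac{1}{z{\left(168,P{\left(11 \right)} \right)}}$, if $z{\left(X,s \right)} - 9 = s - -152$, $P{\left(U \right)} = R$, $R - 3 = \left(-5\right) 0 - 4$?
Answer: $\frac{1}{160} \approx 0.00625$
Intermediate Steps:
$R = -1$ ($R = 3 - 4 = -1$)
$P{\left(U \right)} = -1$
$z{\left(X,s \right)} = 161 + s$ ($z{\left(X,s \right)} = 9 + \left(s - -152\right) = 9 + \left(s + 152\right) = 9 + \left(152 + s\right) = 161 + s$)
$\frac{1}{z{\left(168,P{\left(11 \right)} \right)}} = \frac{1}{161 - 1} = \frac{1}{160}$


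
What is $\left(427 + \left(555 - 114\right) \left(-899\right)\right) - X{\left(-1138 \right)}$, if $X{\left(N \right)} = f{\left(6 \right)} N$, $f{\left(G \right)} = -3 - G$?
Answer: $-406274$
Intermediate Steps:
$X{\left(N \right)} = - 9 N$ ($X{\left(N \right)} = \left(-3 - 6\right) N = - 9 N$)
$\left(427 + \left(555 - 114\right) \left(-899\right)\right) - X{\left(-1138 \right)} = \left(427 + \left(555 - 114\right) \left(-899\right)\right) - \left(-9\right) \left(-1138\right) = \left(427 + 441 \left(-899\right)\right) - 10242 = \left(427 - 396459\right) - 10242 = -396032 - 10242 = -406274$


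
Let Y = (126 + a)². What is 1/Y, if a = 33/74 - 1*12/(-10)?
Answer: 136900/2230578441 ≈ 6.1374e-5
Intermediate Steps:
a = 609/370 (a = 33*(1/74) - 12*(-⅒) = 33/74 + 6/5 = 609/370 ≈ 1.6459)
Y = 2230578441/136900 (Y = (126 + 609/370)² = (47229/370)² = 2230578441/136900 ≈ 16293.)
1/Y = 1/(2230578441/136900) = 136900/2230578441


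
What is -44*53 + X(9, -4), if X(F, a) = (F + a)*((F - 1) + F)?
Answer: -2247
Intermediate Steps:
X(F, a) = (-1 + 2*F)*(F + a) (X(F, a) = (F + a)*((-1 + F) + F) = (F + a)*(-1 + 2*F) = (-1 + 2*F)*(F + a))
-44*53 + X(9, -4) = -44*53 + (-1*9 - 1*(-4) + 2*9² + 2*9*(-4)) = -2332 + (-9 + 4 + 2*81 - 72) = -2332 + (-9 + 4 + 162 - 72) = -2332 + 85 = -2247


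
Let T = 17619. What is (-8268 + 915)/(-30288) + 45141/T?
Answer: 166309235/59293808 ≈ 2.8048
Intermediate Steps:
(-8268 + 915)/(-30288) + 45141/T = (-8268 + 915)/(-30288) + 45141/17619 = -7353*(-1/30288) + 45141*(1/17619) = 2451/10096 + 15047/5873 = 166309235/59293808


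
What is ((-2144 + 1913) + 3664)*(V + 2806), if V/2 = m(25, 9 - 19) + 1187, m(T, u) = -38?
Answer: 17522032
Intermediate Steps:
V = 2298 (V = 2*(-38 + 1187) = 2*1149 = 2298)
((-2144 + 1913) + 3664)*(V + 2806) = ((-2144 + 1913) + 3664)*(2298 + 2806) = (-231 + 3664)*5104 = 3433*5104 = 17522032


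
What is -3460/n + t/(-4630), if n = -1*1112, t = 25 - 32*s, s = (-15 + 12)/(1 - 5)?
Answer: 1001168/321785 ≈ 3.1113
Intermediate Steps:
s = ¾ (s = -3/(-4) = -3*(-¼) = ¾ ≈ 0.75000)
t = 1 (t = 25 - 32*¾ = 25 - 24 = 1)
n = -1112
-3460/n + t/(-4630) = -3460/(-1112) + 1/(-4630) = -3460*(-1/1112) + 1*(-1/4630) = 865/278 - 1/4630 = 1001168/321785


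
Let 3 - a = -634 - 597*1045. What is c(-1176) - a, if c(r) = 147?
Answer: -624355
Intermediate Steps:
a = 624502 (a = 3 - (-634 - 597*1045) = 3 - (-634 - 623865) = 3 - 1*(-624499) = 3 + 624499 = 624502)
c(-1176) - a = 147 - 1*624502 = 147 - 624502 = -624355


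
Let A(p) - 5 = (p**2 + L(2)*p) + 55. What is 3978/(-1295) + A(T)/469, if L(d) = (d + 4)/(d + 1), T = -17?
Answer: -208251/86765 ≈ -2.4002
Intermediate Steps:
L(d) = (4 + d)/(1 + d)
A(p) = 60 + p**2 + 2*p (A(p) = 5 + ((p**2 + ((4 + 2)/(1 + 2))*p) + 55) = 5 + ((p**2 + (6/3)*p) + 55) = 5 + ((p**2 + ((1/3)*6)*p) + 55) = 5 + ((p**2 + 2*p) + 55) = 5 + (55 + p**2 + 2*p) = 60 + p**2 + 2*p)
3978/(-1295) + A(T)/469 = 3978/(-1295) + (60 + (-17)**2 + 2*(-17))/469 = 3978*(-1/1295) + (60 + 289 - 34)*(1/469) = -3978/1295 + 315*(1/469) = -3978/1295 + 45/67 = -208251/86765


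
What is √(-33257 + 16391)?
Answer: 3*I*√1874 ≈ 129.87*I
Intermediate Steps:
√(-33257 + 16391) = √(-16866) = 3*I*√1874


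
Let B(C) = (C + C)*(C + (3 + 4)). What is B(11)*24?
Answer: 9504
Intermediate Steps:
B(C) = 2*C*(7 + C) (B(C) = (2*C)*(C + 7) = (2*C)*(7 + C) = 2*C*(7 + C))
B(11)*24 = (2*11*(7 + 11))*24 = (2*11*18)*24 = 396*24 = 9504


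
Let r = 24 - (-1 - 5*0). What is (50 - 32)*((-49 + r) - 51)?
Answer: -1350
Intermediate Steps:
r = 25 (r = 24 - (-1 + 0) = 24 - 1*(-1) = 24 + 1 = 25)
(50 - 32)*((-49 + r) - 51) = (50 - 32)*((-49 + 25) - 51) = 18*(-24 - 51) = 18*(-75) = -1350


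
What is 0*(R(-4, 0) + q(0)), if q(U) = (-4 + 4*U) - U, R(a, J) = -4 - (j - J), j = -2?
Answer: 0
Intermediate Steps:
R(a, J) = -2 + J (R(a, J) = -4 - (-2 - J) = -4 + (2 + J) = -2 + J)
q(U) = -4 + 3*U
0*(R(-4, 0) + q(0)) = 0*((-2 + 0) + (-4 + 3*0)) = 0*(-2 + (-4 + 0)) = 0*(-2 - 4) = 0*(-6) = 0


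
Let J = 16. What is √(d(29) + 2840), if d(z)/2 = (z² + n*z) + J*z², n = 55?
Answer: 8*√541 ≈ 186.08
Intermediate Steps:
d(z) = 34*z² + 110*z (d(z) = 2*((z² + 55*z) + 16*z²) = 2*(17*z² + 55*z) = 34*z² + 110*z)
√(d(29) + 2840) = √(2*29*(55 + 17*29) + 2840) = √(2*29*(55 + 493) + 2840) = √(2*29*548 + 2840) = √(31784 + 2840) = √34624 = 8*√541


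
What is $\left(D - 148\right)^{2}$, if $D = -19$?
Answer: $27889$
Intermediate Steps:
$\left(D - 148\right)^{2} = \left(-19 - 148\right)^{2} = \left(-167\right)^{2} = 27889$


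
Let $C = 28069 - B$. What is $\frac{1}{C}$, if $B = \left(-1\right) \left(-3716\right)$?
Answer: $\frac{1}{24353} \approx 4.1063 \cdot 10^{-5}$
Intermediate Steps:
$B = 3716$
$C = 24353$ ($C = 28069 - 3716 = 24353$)
$\frac{1}{C} = \frac{1}{24353}$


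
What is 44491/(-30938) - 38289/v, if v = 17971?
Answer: -1984132843/555986798 ≈ -3.5687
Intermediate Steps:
44491/(-30938) - 38289/v = 44491/(-30938) - 38289/17971 = 44491*(-1/30938) - 38289*1/17971 = -44491/30938 - 38289/17971 = -1984132843/555986798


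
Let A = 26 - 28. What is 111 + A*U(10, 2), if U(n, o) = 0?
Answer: 111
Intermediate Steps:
A = -2
111 + A*U(10, 2) = 111 - 2*0 = 111 + 0 = 111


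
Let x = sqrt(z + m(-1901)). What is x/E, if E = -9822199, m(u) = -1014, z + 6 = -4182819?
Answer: -3*I*sqrt(464871)/9822199 ≈ -0.00020825*I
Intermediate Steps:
z = -4182825 (z = -6 - 4182819 = -4182825)
x = 3*I*sqrt(464871) (x = sqrt(-4182825 - 1014) = sqrt(-4183839) = 3*I*sqrt(464871) ≈ 2045.4*I)
x/E = (3*I*sqrt(464871))/(-9822199) = (3*I*sqrt(464871))*(-1/9822199) = -3*I*sqrt(464871)/9822199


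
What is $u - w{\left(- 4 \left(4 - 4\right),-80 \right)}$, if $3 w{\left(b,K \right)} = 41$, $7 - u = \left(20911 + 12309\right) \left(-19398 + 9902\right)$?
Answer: $\frac{946371340}{3} \approx 3.1546 \cdot 10^{8}$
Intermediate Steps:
$u = 315457127$ ($u = 7 - \left(20911 + 12309\right) \left(-19398 + 9902\right) = 7 - 33220 \left(-9496\right) = 7 - -315457120 = 7 + 315457120 = 315457127$)
$w{\left(b,K \right)} = \frac{41}{3}$ ($w{\left(b,K \right)} = \frac{1}{3} \cdot 41 = \frac{41}{3}$)
$u - w{\left(- 4 \left(4 - 4\right),-80 \right)} = 315457127 - \frac{41}{3} = \frac{946371340}{3}$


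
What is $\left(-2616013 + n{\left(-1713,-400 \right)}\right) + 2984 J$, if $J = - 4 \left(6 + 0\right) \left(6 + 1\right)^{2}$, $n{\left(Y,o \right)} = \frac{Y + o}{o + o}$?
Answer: $- \frac{4900155487}{800} \approx -6.1252 \cdot 10^{6}$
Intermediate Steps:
$n{\left(Y,o \right)} = \frac{Y + o}{2 o}$
$J = -1176$ ($J = \left(-4\right) 6 \cdot 7^{2} = \left(-24\right) 49 = -1176$)
$\left(-2616013 + n{\left(-1713,-400 \right)}\right) + 2984 J = \left(-2616013 + \frac{-1713 - 400}{2 \left(-400\right)}\right) + 2984 \left(-1176\right) = \left(-2616013 + \frac{1}{2} \left(- \frac{1}{400}\right) \left(-2113\right)\right) - 3509184 = \left(-2616013 + \frac{2113}{800}\right) - 3509184 = - \frac{2092808287}{800} - 3509184 = - \frac{4900155487}{800}$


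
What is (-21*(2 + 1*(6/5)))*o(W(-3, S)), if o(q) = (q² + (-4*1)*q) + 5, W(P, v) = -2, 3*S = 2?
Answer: -5712/5 ≈ -1142.4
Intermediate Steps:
S = ⅔ (S = (⅓)*2 = ⅔ ≈ 0.66667)
o(q) = 5 + q² - 4*q (o(q) = (q² - 4*q) + 5 = 5 + q² - 4*q)
(-21*(2 + 1*(6/5)))*o(W(-3, S)) = (-21*(2 + 1*(6/5)))*(5 + (-2)² - 4*(-2)) = (-21*(2 + 1*(6*(⅕))))*(5 + 4 + 8) = -21*(2 + 1*(6/5))*17 = -21*(2 + 6/5)*17 = -21*16/5*17 = -336/5*17 = -5712/5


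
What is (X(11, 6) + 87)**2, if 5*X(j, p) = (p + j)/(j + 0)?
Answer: 23059204/3025 ≈ 7622.9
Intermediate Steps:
X(j, p) = (j + p)/(5*j) (X(j, p) = ((p + j)/(j + 0))/5 = ((j + p)/j)/5 = (j + p)/(5*j))
(X(11, 6) + 87)**2 = ((1/5)*(11 + 6)/11 + 87)**2 = ((1/5)*(1/11)*17 + 87)**2 = (17/55 + 87)**2 = (4802/55)**2 = 23059204/3025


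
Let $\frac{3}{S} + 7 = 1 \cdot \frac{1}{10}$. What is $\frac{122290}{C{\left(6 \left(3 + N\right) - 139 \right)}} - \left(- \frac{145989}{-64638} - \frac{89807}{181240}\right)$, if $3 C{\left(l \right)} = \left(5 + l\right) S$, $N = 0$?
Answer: $\frac{45753358084601}{6291384120} \approx 7272.4$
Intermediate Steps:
$S = - \frac{10}{23}$ ($S = \frac{3}{-7 + 1 \cdot \frac{1}{10}} = \frac{3}{-7 + \frac{1}{10}} = \frac{3}{- \frac{69}{10}} = 3 \left(- \frac{10}{69}\right) = - \frac{10}{23} \approx -0.43478$)
$C{\left(l \right)} = - \frac{50}{69} - \frac{10 l}{69}$ ($C{\left(l \right)} = \frac{\left(5 + l\right) \left(- \frac{10}{23}\right)}{3} = \frac{- \frac{50}{23} - \frac{10 l}{23}}{3} = - \frac{50}{69} - \frac{10 l}{69}$)
$\frac{122290}{C{\left(6 \left(3 + N\right) - 139 \right)}} - \left(- \frac{145989}{-64638} - \frac{89807}{181240}\right) = \frac{122290}{- \frac{50}{69} - \frac{10 \left(6 \left(3 + 0\right) - 139\right)}{69}} - \left(- \frac{145989}{-64638} - \frac{89807}{181240}\right) = \frac{122290}{- \frac{50}{69} - \frac{10 \left(6 \cdot 3 - 139\right)}{69}} - \left(\left(-145989\right) \left(- \frac{1}{64638}\right) - \frac{89807}{181240}\right) = \frac{122290}{- \frac{50}{69} - \frac{10 \left(18 - 139\right)}{69}} - \left(\frac{5407}{2394} - \frac{89807}{181240}\right) = \frac{122290}{- \frac{50}{69} - - \frac{1210}{69}} - \frac{382483361}{216944280} = \frac{122290}{- \frac{50}{69} + \frac{1210}{69}} - \frac{382483361}{216944280} = \frac{122290}{\frac{1160}{69}} - \frac{382483361}{216944280} = 122290 \cdot \frac{69}{1160} - \frac{382483361}{216944280} = \frac{843801}{116} - \frac{382483361}{216944280} = \frac{45753358084601}{6291384120}$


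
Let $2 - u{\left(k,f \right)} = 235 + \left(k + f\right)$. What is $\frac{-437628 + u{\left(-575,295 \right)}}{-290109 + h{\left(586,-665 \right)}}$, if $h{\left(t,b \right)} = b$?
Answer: $\frac{437581}{290774} \approx 1.5049$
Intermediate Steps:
$u{\left(k,f \right)} = -233 - f - k$ ($u{\left(k,f \right)} = 2 - \left(235 + \left(k + f\right)\right) = 2 - \left(235 + \left(f + k\right)\right) = 2 - \left(235 + f + k\right) = -233 - f - k$)
$\frac{-437628 + u{\left(-575,295 \right)}}{-290109 + h{\left(586,-665 \right)}} = \frac{-437628 - -47}{-290109 - 665} = \frac{-437628 - -47}{-290774} = \left(-437628 + 47\right) \left(- \frac{1}{290774}\right) = \left(-437581\right) \left(- \frac{1}{290774}\right) = \frac{437581}{290774}$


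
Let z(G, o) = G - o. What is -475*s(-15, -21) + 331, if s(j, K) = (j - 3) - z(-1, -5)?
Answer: 10781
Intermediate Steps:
s(j, K) = -7 + j (s(j, K) = (j - 3) - (-1 - 1*(-5)) = (-3 + j) - (-1 + 5) = (-3 + j) - 1*4 = (-3 + j) - 4 = -7 + j)
-475*s(-15, -21) + 331 = -475*(-7 - 15) + 331 = -475*(-22) + 331 = 10450 + 331 = 10781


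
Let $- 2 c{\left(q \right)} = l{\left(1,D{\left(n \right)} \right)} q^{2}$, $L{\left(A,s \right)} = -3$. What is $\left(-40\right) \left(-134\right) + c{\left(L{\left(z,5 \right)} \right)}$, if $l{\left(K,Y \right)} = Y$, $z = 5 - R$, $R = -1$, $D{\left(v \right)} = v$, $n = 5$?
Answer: $\frac{10675}{2} \approx 5337.5$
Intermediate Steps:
$z = 6$ ($z = 5 - -1 = 5 + 1 = 6$)
$c{\left(q \right)} = - \frac{5 q^{2}}{2}$
$\left(-40\right) \left(-134\right) + c{\left(L{\left(z,5 \right)} \right)} = \left(-40\right) \left(-134\right) - \frac{5 \left(-3\right)^{2}}{2} = 5360 - \frac{45}{2} = \frac{10675}{2}$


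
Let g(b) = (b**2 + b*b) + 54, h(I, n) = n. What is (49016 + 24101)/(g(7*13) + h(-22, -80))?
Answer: 73117/16536 ≈ 4.4217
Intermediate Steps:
g(b) = 54 + 2*b**2 (g(b) = (b**2 + b**2) + 54 = 2*b**2 + 54 = 54 + 2*b**2)
(49016 + 24101)/(g(7*13) + h(-22, -80)) = (49016 + 24101)/((54 + 2*(7*13)**2) - 80) = 73117/((54 + 2*91**2) - 80) = 73117/((54 + 2*8281) - 80) = 73117/((54 + 16562) - 80) = 73117/(16616 - 80) = 73117/16536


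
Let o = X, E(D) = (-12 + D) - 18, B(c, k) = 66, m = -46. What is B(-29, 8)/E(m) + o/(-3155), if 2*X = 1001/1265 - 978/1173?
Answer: -101771624/117192475 ≈ -0.86841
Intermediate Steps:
E(D) = -30 + D
X = -83/3910 (X = (1001/1265 - 978/1173)/2 = (1001*(1/1265) - 978*1/1173)/2 = (91/115 - 326/391)/2 = (1/2)*(-83/1955) = -83/3910 ≈ -0.021228)
o = -83/3910 ≈ -0.021228
B(-29, 8)/E(m) + o/(-3155) = 66/(-30 - 46) - 83/3910/(-3155) = 66/(-76) - 83/3910*(-1/3155) = 66*(-1/76) + 83/12336050 = -33/38 + 83/12336050 = -101771624/117192475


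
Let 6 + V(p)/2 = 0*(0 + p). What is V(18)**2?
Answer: 144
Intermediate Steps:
V(p) = -12 (V(p) = -12 + 2*(0*(0 + p)) = -12 + 2*(0*p) = -12 + 2*0 = -12 + 0 = -12)
V(18)**2 = (-12)**2 = 144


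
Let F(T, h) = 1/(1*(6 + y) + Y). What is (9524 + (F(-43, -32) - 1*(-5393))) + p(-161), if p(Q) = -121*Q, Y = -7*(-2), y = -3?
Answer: 584767/17 ≈ 34398.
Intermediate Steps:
Y = 14
F(T, h) = 1/17 (F(T, h) = 1/(1*(6 - 3) + 14) = 1/(1*3 + 14) = 1/(3 + 14) = 1/17)
(9524 + (F(-43, -32) - 1*(-5393))) + p(-161) = (9524 + (1/17 - 1*(-5393))) - 121*(-161) = (9524 + (1/17 + 5393)) + 19481 = (9524 + 91682/17) + 19481 = 253590/17 + 19481 = 584767/17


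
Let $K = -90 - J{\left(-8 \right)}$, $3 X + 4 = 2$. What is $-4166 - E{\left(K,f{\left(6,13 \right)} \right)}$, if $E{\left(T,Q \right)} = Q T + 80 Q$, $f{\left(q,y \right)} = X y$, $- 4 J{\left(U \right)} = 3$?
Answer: $- \frac{25477}{6} \approx -4246.2$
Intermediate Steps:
$X = - \frac{2}{3}$ ($X = - \frac{4}{3} + \frac{1}{3} \cdot 2 = - \frac{4}{3} + \frac{2}{3} = - \frac{2}{3} \approx -0.66667$)
$J{\left(U \right)} = - \frac{3}{4}$ ($J{\left(U \right)} = \left(- \frac{1}{4}\right) 3 = - \frac{3}{4}$)
$f{\left(q,y \right)} = - \frac{2 y}{3}$
$K = - \frac{357}{4}$ ($K = -90 - - \frac{3}{4} = -90 + \frac{3}{4} = - \frac{357}{4} \approx -89.25$)
$E{\left(T,Q \right)} = 80 Q + Q T$
$-4166 - E{\left(K,f{\left(6,13 \right)} \right)} = -4166 - \left(- \frac{2}{3}\right) 13 \left(80 - \frac{357}{4}\right) = -4166 - \left(- \frac{26}{3}\right) \left(- \frac{37}{4}\right) = -4166 - \frac{481}{6} = - \frac{25477}{6}$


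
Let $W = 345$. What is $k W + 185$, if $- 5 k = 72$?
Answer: $-4783$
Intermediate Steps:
$k = - \frac{72}{5}$ ($k = \left(- \frac{1}{5}\right) 72 = - \frac{72}{5} \approx -14.4$)
$k W + 185 = \left(- \frac{72}{5}\right) 345 + 185 = -4968 + 185 = -4783$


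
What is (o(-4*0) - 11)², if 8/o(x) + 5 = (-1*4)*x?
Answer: 3969/25 ≈ 158.76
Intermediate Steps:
o(x) = 8/(-5 - 4*x) (o(x) = 8/(-5 + (-1*4)*x) = 8/(-5 - 4*x))
(o(-4*0) - 11)² = (-8/(5 + 4*(-4*0)) - 11)² = (-8/(5 + 4*0) - 11)² = (-8/(5 + 0) - 11)² = (-8/5 - 11)² = (-63/5)² = 3969/25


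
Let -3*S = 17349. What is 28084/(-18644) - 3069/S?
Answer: -445726/456857 ≈ -0.97564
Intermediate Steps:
S = -5783 (S = -⅓*17349 = -5783)
28084/(-18644) - 3069/S = 28084/(-18644) - 3069/(-5783) = 28084*(-1/18644) - 3069*(-1/5783) = -119/79 + 3069/5783 = -445726/456857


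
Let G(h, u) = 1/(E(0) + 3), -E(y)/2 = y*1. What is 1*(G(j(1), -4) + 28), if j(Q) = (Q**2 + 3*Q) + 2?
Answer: 85/3 ≈ 28.333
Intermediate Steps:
j(Q) = 2 + Q**2 + 3*Q
E(y) = -2*y
G(h, u) = 1/3 (G(h, u) = 1/(-2*0 + 3) = 1/(0 + 3) = 1/3)
1*(G(j(1), -4) + 28) = 1*(1/3 + 28) = 1*(85/3) = 85/3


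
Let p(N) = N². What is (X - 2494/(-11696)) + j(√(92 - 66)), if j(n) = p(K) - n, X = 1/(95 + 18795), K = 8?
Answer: 82483253/1284520 - √26 ≈ 59.114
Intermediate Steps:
X = 1/18890 ≈ 5.2938e-5
j(n) = 64 - n (j(n) = 8² - n = 64 - n)
(X - 2494/(-11696)) + j(√(92 - 66)) = (1/18890 - 2494/(-11696)) + (64 - √(92 - 66)) = (1/18890 - 2494*(-1/11696)) + (64 - √26) = (1/18890 + 29/136) + (64 - √26) = 273973/1284520 + (64 - √26) = 82483253/1284520 - √26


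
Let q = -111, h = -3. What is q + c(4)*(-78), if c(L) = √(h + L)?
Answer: -189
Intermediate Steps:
c(L) = √(-3 + L)
q + c(4)*(-78) = -111 + √(-3 + 4)*(-78) = -111 + √1*(-78) = -111 + 1*(-78) = -111 - 78 = -189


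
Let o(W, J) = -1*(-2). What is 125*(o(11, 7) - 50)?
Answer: -6000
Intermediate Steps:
o(W, J) = 2
125*(o(11, 7) - 50) = 125*(2 - 50) = 125*(-48) = -6000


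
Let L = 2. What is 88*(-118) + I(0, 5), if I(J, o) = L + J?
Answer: -10382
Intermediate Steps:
I(J, o) = 2 + J
88*(-118) + I(0, 5) = 88*(-118) + (2 + 0) = -10384 + 2 = -10382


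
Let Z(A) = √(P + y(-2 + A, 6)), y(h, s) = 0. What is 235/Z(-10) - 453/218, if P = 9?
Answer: 49871/654 ≈ 76.255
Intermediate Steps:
Z(A) = 3 (Z(A) = √(9 + 0) = √9 = 3)
235/Z(-10) - 453/218 = 235/3 - 453/218 = 49871/654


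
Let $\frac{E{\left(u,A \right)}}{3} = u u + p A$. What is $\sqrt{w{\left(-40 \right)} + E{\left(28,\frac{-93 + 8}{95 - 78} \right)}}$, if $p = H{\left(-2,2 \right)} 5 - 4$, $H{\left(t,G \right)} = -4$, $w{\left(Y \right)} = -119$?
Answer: $\sqrt{2593} \approx 50.922$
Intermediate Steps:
$p = -24$ ($p = \left(-4\right) 5 - 4 = -20 - 4 = -24$)
$E{\left(u,A \right)} = - 72 A + 3 u^{2}$ ($E{\left(u,A \right)} = 3 \left(u u - 24 A\right) = 3 \left(u^{2} - 24 A\right) = - 72 A + 3 u^{2}$)
$\sqrt{w{\left(-40 \right)} + E{\left(28,\frac{-93 + 8}{95 - 78} \right)}} = \sqrt{-119 + \left(- 72 \frac{-93 + 8}{95 - 78} + 3 \cdot 28^{2}\right)} = \sqrt{-119 + \left(- 72 \left(- \frac{85}{17}\right) + 3 \cdot 784\right)} = \sqrt{-119 + \left(- 72 \left(\left(-85\right) \frac{1}{17}\right) + 2352\right)} = \sqrt{-119 + \left(\left(-72\right) \left(-5\right) + 2352\right)} = \sqrt{-119 + \left(360 + 2352\right)} = \sqrt{-119 + 2712} = \sqrt{2593}$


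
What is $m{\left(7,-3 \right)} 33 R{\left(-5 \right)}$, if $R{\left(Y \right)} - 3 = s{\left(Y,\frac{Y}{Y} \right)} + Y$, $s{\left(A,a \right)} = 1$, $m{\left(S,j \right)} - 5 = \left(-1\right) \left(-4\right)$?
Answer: $-297$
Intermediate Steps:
$m{\left(S,j \right)} = 9$ ($m{\left(S,j \right)} = 5 - -4 = 5 + 4 = 9$)
$R{\left(Y \right)} = 4 + Y$ ($R{\left(Y \right)} = 3 + \left(1 + Y\right) = 4 + Y$)
$m{\left(7,-3 \right)} 33 R{\left(-5 \right)} = 9 \cdot 33 \left(4 - 5\right) = 297 \left(-1\right) = -297$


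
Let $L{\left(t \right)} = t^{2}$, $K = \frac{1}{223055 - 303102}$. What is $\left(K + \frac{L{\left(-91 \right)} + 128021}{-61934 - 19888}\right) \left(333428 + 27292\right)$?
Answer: $- \frac{655948158721920}{1091600939} \approx -6.0091 \cdot 10^{5}$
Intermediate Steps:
$K = - \frac{1}{80047}$ ($K = \frac{1}{-80047} = - \frac{1}{80047} \approx -1.2493 \cdot 10^{-5}$)
$\left(K + \frac{L{\left(-91 \right)} + 128021}{-61934 - 19888}\right) \left(333428 + 27292\right) = \left(- \frac{1}{80047} + \frac{\left(-91\right)^{2} + 128021}{-61934 - 19888}\right) \left(333428 + 27292\right) = \left(- \frac{1}{80047} + \frac{8281 + 128021}{-81822}\right) 360720 = \left(- \frac{1}{80047} + 136302 \left(- \frac{1}{81822}\right)\right) 360720 = \left(- \frac{1}{80047} - \frac{22717}{13637}\right) 360720 = \left(- \frac{1818441336}{1091600939}\right) 360720 = - \frac{655948158721920}{1091600939}$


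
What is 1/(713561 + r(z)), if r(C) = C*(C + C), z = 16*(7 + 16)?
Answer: 1/984409 ≈ 1.0158e-6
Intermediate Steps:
z = 368 (z = 16*23 = 368)
r(C) = 2*C² (r(C) = C*(2*C) = 2*C²)
1/(713561 + r(z)) = 1/(713561 + 2*368²) = 1/(713561 + 2*135424) = 1/(713561 + 270848) = 1/984409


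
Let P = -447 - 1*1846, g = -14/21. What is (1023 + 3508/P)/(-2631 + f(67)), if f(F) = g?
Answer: -7026693/18103235 ≈ -0.38815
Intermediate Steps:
g = -⅔ (g = -14*1/21 = -⅔ ≈ -0.66667)
f(F) = -⅔
P = -2293 (P = -447 - 1846 = -2293)
(1023 + 3508/P)/(-2631 + f(67)) = (1023 + 3508/(-2293))/(-2631 - ⅔) = (1023 + 3508*(-1/2293))/(-7895/3) = (1023 - 3508/2293)*(-3/7895) = (2342231/2293)*(-3/7895) = -7026693/18103235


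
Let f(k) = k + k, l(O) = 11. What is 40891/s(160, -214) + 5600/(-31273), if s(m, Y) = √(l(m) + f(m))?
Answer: -5600/31273 + 40891*√331/331 ≈ 2247.4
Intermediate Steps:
f(k) = 2*k
s(m, Y) = √(11 + 2*m)
40891/s(160, -214) + 5600/(-31273) = 40891/(√(11 + 2*160)) + 5600/(-31273) = 40891/(√(11 + 320)) + 5600*(-1/31273) = 40891/(√331) - 5600/31273 = 40891*(√331/331) - 5600/31273 = 40891*√331/331 - 5600/31273 = -5600/31273 + 40891*√331/331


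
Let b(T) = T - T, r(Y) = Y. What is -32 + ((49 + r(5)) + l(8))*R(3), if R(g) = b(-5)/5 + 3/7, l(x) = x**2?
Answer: 130/7 ≈ 18.571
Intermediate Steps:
b(T) = 0
R(g) = 3/7 (R(g) = 0/5 + 3/7 = 0*(1/5) + 3*(1/7) = 0 + 3/7 = 3/7)
-32 + ((49 + r(5)) + l(8))*R(3) = -32 + ((49 + 5) + 8**2)*(3/7) = -32 + (54 + 64)*(3/7) = -32 + 118*(3/7) = -32 + 354/7 = 130/7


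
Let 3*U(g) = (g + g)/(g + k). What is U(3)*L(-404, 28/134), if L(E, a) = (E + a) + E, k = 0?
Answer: -108244/201 ≈ -538.53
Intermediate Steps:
U(g) = 2/3 (U(g) = ((g + g)/(g + 0))/3 = ((2*g)/g)/3 = (1/3)*2 = 2/3)
L(E, a) = a + 2*E
U(3)*L(-404, 28/134) = 2*(28/134 + 2*(-404))/3 = 2*(28*(1/134) - 808)/3 = 2*(14/67 - 808)/3 = (2/3)*(-54122/67) = -108244/201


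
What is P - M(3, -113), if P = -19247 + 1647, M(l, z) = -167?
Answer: -17433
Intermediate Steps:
P = -17600
P - M(3, -113) = -17600 - 1*(-167) = -17600 + 167 = -17433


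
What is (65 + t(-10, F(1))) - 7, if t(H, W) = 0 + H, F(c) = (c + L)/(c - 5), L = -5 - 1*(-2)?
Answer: 48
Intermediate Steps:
L = -3 (L = -5 + 2 = -3)
F(c) = (-3 + c)/(-5 + c) (F(c) = (c - 3)/(c - 5) = (-3 + c)/(-5 + c))
t(H, W) = H
(65 + t(-10, F(1))) - 7 = (65 - 10) - 7 = 55 - 7 = 48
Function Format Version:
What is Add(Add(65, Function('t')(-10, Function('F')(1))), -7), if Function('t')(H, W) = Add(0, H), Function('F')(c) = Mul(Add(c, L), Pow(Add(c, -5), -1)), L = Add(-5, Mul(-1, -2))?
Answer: 48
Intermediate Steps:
L = -3 (L = Add(-5, 2) = -3)
Function('F')(c) = Mul(Pow(Add(-5, c), -1), Add(-3, c)) (Function('F')(c) = Mul(Add(c, -3), Pow(Add(c, -5), -1)) = Mul(Add(-3, c), Pow(Add(-5, c), -1)) = Mul(Pow(Add(-5, c), -1), Add(-3, c)))
Function('t')(H, W) = H
Add(Add(65, Function('t')(-10, Function('F')(1))), -7) = Add(Add(65, -10), -7) = Add(55, -7) = 48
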